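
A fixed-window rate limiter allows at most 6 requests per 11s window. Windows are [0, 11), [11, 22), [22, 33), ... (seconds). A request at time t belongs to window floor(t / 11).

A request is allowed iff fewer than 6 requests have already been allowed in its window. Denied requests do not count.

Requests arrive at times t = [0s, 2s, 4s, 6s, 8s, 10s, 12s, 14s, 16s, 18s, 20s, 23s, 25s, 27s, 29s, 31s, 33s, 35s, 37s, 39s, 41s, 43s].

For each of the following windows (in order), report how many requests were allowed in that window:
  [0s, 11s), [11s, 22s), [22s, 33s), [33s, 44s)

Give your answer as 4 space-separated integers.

Answer: 6 5 5 6

Derivation:
Processing requests:
  req#1 t=0s (window 0): ALLOW
  req#2 t=2s (window 0): ALLOW
  req#3 t=4s (window 0): ALLOW
  req#4 t=6s (window 0): ALLOW
  req#5 t=8s (window 0): ALLOW
  req#6 t=10s (window 0): ALLOW
  req#7 t=12s (window 1): ALLOW
  req#8 t=14s (window 1): ALLOW
  req#9 t=16s (window 1): ALLOW
  req#10 t=18s (window 1): ALLOW
  req#11 t=20s (window 1): ALLOW
  req#12 t=23s (window 2): ALLOW
  req#13 t=25s (window 2): ALLOW
  req#14 t=27s (window 2): ALLOW
  req#15 t=29s (window 2): ALLOW
  req#16 t=31s (window 2): ALLOW
  req#17 t=33s (window 3): ALLOW
  req#18 t=35s (window 3): ALLOW
  req#19 t=37s (window 3): ALLOW
  req#20 t=39s (window 3): ALLOW
  req#21 t=41s (window 3): ALLOW
  req#22 t=43s (window 3): ALLOW

Allowed counts by window: 6 5 5 6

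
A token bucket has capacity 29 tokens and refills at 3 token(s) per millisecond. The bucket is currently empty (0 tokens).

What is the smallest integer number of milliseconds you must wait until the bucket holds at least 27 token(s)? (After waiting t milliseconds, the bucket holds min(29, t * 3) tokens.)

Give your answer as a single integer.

Need t * 3 >= 27, so t >= 27/3.
Smallest integer t = ceil(27/3) = 9.

Answer: 9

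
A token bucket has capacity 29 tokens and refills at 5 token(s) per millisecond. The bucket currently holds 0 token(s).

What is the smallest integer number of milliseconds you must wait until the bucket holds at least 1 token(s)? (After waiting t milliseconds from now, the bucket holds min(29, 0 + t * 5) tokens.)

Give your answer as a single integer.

Answer: 1

Derivation:
Need 0 + t * 5 >= 1, so t >= 1/5.
Smallest integer t = ceil(1/5) = 1.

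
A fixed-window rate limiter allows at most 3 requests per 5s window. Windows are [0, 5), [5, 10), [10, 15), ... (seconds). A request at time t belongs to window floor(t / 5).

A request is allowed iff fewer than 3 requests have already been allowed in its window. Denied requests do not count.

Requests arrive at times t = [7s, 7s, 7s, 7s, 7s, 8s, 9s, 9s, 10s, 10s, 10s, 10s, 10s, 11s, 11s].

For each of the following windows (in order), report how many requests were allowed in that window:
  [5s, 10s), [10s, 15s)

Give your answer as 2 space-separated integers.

Answer: 3 3

Derivation:
Processing requests:
  req#1 t=7s (window 1): ALLOW
  req#2 t=7s (window 1): ALLOW
  req#3 t=7s (window 1): ALLOW
  req#4 t=7s (window 1): DENY
  req#5 t=7s (window 1): DENY
  req#6 t=8s (window 1): DENY
  req#7 t=9s (window 1): DENY
  req#8 t=9s (window 1): DENY
  req#9 t=10s (window 2): ALLOW
  req#10 t=10s (window 2): ALLOW
  req#11 t=10s (window 2): ALLOW
  req#12 t=10s (window 2): DENY
  req#13 t=10s (window 2): DENY
  req#14 t=11s (window 2): DENY
  req#15 t=11s (window 2): DENY

Allowed counts by window: 3 3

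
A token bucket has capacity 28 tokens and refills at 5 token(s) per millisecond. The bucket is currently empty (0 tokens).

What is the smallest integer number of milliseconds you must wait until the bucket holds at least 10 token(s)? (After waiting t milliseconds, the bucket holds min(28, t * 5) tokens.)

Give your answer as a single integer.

Answer: 2

Derivation:
Need t * 5 >= 10, so t >= 10/5.
Smallest integer t = ceil(10/5) = 2.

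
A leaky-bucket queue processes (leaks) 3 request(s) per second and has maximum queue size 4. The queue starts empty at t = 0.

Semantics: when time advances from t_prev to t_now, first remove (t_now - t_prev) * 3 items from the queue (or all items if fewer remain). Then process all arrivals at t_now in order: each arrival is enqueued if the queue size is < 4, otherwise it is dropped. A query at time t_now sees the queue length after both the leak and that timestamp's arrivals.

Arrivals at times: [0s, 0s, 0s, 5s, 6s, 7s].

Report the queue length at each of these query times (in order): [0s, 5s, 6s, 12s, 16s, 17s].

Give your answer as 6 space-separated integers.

Answer: 3 1 1 0 0 0

Derivation:
Queue lengths at query times:
  query t=0s: backlog = 3
  query t=5s: backlog = 1
  query t=6s: backlog = 1
  query t=12s: backlog = 0
  query t=16s: backlog = 0
  query t=17s: backlog = 0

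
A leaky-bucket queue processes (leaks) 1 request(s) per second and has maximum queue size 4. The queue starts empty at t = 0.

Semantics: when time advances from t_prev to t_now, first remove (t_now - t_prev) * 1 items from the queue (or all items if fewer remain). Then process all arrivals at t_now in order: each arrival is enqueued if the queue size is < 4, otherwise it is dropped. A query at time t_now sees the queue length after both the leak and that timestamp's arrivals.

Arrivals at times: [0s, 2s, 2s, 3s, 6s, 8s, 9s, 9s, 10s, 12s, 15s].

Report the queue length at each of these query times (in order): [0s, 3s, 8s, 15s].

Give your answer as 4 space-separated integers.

Answer: 1 2 1 1

Derivation:
Queue lengths at query times:
  query t=0s: backlog = 1
  query t=3s: backlog = 2
  query t=8s: backlog = 1
  query t=15s: backlog = 1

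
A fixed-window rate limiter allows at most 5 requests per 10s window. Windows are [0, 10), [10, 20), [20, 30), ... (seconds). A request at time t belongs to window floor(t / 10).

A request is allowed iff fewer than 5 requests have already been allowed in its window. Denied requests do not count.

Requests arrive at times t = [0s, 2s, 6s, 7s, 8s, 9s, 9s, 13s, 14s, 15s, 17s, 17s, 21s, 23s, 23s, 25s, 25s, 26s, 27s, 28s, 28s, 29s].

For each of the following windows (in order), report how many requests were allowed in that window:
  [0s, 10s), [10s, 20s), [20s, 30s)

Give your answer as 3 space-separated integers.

Processing requests:
  req#1 t=0s (window 0): ALLOW
  req#2 t=2s (window 0): ALLOW
  req#3 t=6s (window 0): ALLOW
  req#4 t=7s (window 0): ALLOW
  req#5 t=8s (window 0): ALLOW
  req#6 t=9s (window 0): DENY
  req#7 t=9s (window 0): DENY
  req#8 t=13s (window 1): ALLOW
  req#9 t=14s (window 1): ALLOW
  req#10 t=15s (window 1): ALLOW
  req#11 t=17s (window 1): ALLOW
  req#12 t=17s (window 1): ALLOW
  req#13 t=21s (window 2): ALLOW
  req#14 t=23s (window 2): ALLOW
  req#15 t=23s (window 2): ALLOW
  req#16 t=25s (window 2): ALLOW
  req#17 t=25s (window 2): ALLOW
  req#18 t=26s (window 2): DENY
  req#19 t=27s (window 2): DENY
  req#20 t=28s (window 2): DENY
  req#21 t=28s (window 2): DENY
  req#22 t=29s (window 2): DENY

Allowed counts by window: 5 5 5

Answer: 5 5 5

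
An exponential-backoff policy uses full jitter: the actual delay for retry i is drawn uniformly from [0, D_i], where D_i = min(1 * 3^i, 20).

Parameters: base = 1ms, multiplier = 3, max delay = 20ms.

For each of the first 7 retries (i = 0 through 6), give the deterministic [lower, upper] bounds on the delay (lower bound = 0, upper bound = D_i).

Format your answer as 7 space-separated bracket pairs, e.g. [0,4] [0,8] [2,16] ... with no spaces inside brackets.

Computing bounds per retry:
  i=0: D_i=min(1*3^0,20)=1, bounds=[0,1]
  i=1: D_i=min(1*3^1,20)=3, bounds=[0,3]
  i=2: D_i=min(1*3^2,20)=9, bounds=[0,9]
  i=3: D_i=min(1*3^3,20)=20, bounds=[0,20]
  i=4: D_i=min(1*3^4,20)=20, bounds=[0,20]
  i=5: D_i=min(1*3^5,20)=20, bounds=[0,20]
  i=6: D_i=min(1*3^6,20)=20, bounds=[0,20]

Answer: [0,1] [0,3] [0,9] [0,20] [0,20] [0,20] [0,20]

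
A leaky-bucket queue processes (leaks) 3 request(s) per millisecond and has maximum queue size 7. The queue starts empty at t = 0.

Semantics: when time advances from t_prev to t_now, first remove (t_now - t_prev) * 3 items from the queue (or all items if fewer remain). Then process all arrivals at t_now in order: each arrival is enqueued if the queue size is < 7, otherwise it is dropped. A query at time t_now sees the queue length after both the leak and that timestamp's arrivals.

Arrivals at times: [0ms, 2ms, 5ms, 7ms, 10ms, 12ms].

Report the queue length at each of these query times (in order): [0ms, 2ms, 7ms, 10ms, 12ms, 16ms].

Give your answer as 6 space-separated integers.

Queue lengths at query times:
  query t=0ms: backlog = 1
  query t=2ms: backlog = 1
  query t=7ms: backlog = 1
  query t=10ms: backlog = 1
  query t=12ms: backlog = 1
  query t=16ms: backlog = 0

Answer: 1 1 1 1 1 0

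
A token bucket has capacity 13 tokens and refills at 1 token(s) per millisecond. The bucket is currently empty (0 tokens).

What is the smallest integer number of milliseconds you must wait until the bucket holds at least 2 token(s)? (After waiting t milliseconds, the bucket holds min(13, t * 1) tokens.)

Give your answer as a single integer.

Answer: 2

Derivation:
Need t * 1 >= 2, so t >= 2/1.
Smallest integer t = ceil(2/1) = 2.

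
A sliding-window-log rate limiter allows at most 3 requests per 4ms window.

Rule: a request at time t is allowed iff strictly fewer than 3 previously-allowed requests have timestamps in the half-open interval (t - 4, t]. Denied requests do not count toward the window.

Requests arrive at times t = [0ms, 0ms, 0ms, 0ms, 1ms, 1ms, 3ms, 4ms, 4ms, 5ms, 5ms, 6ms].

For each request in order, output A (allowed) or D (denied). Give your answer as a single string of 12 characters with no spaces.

Tracking allowed requests in the window:
  req#1 t=0ms: ALLOW
  req#2 t=0ms: ALLOW
  req#3 t=0ms: ALLOW
  req#4 t=0ms: DENY
  req#5 t=1ms: DENY
  req#6 t=1ms: DENY
  req#7 t=3ms: DENY
  req#8 t=4ms: ALLOW
  req#9 t=4ms: ALLOW
  req#10 t=5ms: ALLOW
  req#11 t=5ms: DENY
  req#12 t=6ms: DENY

Answer: AAADDDDAAADD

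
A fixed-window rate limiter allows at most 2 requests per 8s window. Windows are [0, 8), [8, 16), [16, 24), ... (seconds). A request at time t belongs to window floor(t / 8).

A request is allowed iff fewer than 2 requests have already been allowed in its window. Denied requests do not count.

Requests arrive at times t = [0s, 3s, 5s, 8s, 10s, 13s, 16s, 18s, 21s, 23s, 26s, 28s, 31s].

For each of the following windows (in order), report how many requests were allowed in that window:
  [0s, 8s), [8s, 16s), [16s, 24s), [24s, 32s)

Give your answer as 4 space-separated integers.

Answer: 2 2 2 2

Derivation:
Processing requests:
  req#1 t=0s (window 0): ALLOW
  req#2 t=3s (window 0): ALLOW
  req#3 t=5s (window 0): DENY
  req#4 t=8s (window 1): ALLOW
  req#5 t=10s (window 1): ALLOW
  req#6 t=13s (window 1): DENY
  req#7 t=16s (window 2): ALLOW
  req#8 t=18s (window 2): ALLOW
  req#9 t=21s (window 2): DENY
  req#10 t=23s (window 2): DENY
  req#11 t=26s (window 3): ALLOW
  req#12 t=28s (window 3): ALLOW
  req#13 t=31s (window 3): DENY

Allowed counts by window: 2 2 2 2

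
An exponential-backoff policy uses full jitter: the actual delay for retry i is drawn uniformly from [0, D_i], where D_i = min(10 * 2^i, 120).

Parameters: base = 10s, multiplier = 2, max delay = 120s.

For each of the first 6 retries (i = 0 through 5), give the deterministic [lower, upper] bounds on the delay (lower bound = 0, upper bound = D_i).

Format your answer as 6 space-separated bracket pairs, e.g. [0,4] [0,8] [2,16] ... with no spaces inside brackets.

Computing bounds per retry:
  i=0: D_i=min(10*2^0,120)=10, bounds=[0,10]
  i=1: D_i=min(10*2^1,120)=20, bounds=[0,20]
  i=2: D_i=min(10*2^2,120)=40, bounds=[0,40]
  i=3: D_i=min(10*2^3,120)=80, bounds=[0,80]
  i=4: D_i=min(10*2^4,120)=120, bounds=[0,120]
  i=5: D_i=min(10*2^5,120)=120, bounds=[0,120]

Answer: [0,10] [0,20] [0,40] [0,80] [0,120] [0,120]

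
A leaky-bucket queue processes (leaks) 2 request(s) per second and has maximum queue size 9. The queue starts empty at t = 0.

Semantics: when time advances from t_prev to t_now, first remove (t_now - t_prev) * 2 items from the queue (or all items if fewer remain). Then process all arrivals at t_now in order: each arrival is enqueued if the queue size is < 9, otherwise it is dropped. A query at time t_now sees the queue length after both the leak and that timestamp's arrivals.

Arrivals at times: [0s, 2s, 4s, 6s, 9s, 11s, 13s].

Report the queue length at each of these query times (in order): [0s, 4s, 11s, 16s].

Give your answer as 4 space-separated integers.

Queue lengths at query times:
  query t=0s: backlog = 1
  query t=4s: backlog = 1
  query t=11s: backlog = 1
  query t=16s: backlog = 0

Answer: 1 1 1 0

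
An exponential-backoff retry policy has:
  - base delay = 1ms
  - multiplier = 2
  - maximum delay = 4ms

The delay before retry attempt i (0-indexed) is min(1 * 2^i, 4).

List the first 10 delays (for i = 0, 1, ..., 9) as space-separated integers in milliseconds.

Computing each delay:
  i=0: min(1*2^0, 4) = 1
  i=1: min(1*2^1, 4) = 2
  i=2: min(1*2^2, 4) = 4
  i=3: min(1*2^3, 4) = 4
  i=4: min(1*2^4, 4) = 4
  i=5: min(1*2^5, 4) = 4
  i=6: min(1*2^6, 4) = 4
  i=7: min(1*2^7, 4) = 4
  i=8: min(1*2^8, 4) = 4
  i=9: min(1*2^9, 4) = 4

Answer: 1 2 4 4 4 4 4 4 4 4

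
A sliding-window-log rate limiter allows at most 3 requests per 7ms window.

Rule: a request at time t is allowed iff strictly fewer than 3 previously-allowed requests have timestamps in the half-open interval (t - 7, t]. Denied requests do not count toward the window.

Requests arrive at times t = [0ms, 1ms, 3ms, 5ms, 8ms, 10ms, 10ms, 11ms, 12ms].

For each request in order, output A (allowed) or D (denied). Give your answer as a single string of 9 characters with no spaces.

Tracking allowed requests in the window:
  req#1 t=0ms: ALLOW
  req#2 t=1ms: ALLOW
  req#3 t=3ms: ALLOW
  req#4 t=5ms: DENY
  req#5 t=8ms: ALLOW
  req#6 t=10ms: ALLOW
  req#7 t=10ms: ALLOW
  req#8 t=11ms: DENY
  req#9 t=12ms: DENY

Answer: AAADAAADD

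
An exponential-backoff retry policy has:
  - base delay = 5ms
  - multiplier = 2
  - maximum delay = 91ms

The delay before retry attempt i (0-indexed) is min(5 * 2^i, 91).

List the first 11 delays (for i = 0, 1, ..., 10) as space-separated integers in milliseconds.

Computing each delay:
  i=0: min(5*2^0, 91) = 5
  i=1: min(5*2^1, 91) = 10
  i=2: min(5*2^2, 91) = 20
  i=3: min(5*2^3, 91) = 40
  i=4: min(5*2^4, 91) = 80
  i=5: min(5*2^5, 91) = 91
  i=6: min(5*2^6, 91) = 91
  i=7: min(5*2^7, 91) = 91
  i=8: min(5*2^8, 91) = 91
  i=9: min(5*2^9, 91) = 91
  i=10: min(5*2^10, 91) = 91

Answer: 5 10 20 40 80 91 91 91 91 91 91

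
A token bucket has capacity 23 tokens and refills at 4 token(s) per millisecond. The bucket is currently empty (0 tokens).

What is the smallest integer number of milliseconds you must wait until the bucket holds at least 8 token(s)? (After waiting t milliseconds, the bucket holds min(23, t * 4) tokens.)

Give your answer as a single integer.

Answer: 2

Derivation:
Need t * 4 >= 8, so t >= 8/4.
Smallest integer t = ceil(8/4) = 2.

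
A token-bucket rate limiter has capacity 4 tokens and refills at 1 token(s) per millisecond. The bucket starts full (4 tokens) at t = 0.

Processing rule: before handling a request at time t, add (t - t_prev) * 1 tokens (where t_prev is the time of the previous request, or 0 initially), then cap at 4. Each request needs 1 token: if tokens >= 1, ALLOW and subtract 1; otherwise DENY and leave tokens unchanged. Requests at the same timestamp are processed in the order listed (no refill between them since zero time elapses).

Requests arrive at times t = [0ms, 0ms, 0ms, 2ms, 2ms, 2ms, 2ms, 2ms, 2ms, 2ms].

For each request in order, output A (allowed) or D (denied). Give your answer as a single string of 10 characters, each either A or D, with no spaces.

Answer: AAAAAADDDD

Derivation:
Simulating step by step:
  req#1 t=0ms: ALLOW
  req#2 t=0ms: ALLOW
  req#3 t=0ms: ALLOW
  req#4 t=2ms: ALLOW
  req#5 t=2ms: ALLOW
  req#6 t=2ms: ALLOW
  req#7 t=2ms: DENY
  req#8 t=2ms: DENY
  req#9 t=2ms: DENY
  req#10 t=2ms: DENY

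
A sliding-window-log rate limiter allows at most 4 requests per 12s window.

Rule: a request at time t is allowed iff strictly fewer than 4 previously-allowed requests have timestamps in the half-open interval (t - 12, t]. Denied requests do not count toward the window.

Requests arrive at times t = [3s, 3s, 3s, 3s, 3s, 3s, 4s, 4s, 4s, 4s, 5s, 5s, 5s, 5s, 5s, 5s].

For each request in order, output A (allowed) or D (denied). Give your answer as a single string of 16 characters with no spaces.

Answer: AAAADDDDDDDDDDDD

Derivation:
Tracking allowed requests in the window:
  req#1 t=3s: ALLOW
  req#2 t=3s: ALLOW
  req#3 t=3s: ALLOW
  req#4 t=3s: ALLOW
  req#5 t=3s: DENY
  req#6 t=3s: DENY
  req#7 t=4s: DENY
  req#8 t=4s: DENY
  req#9 t=4s: DENY
  req#10 t=4s: DENY
  req#11 t=5s: DENY
  req#12 t=5s: DENY
  req#13 t=5s: DENY
  req#14 t=5s: DENY
  req#15 t=5s: DENY
  req#16 t=5s: DENY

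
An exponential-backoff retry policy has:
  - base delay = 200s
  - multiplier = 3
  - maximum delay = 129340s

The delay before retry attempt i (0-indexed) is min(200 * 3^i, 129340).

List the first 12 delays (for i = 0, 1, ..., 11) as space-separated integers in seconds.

Answer: 200 600 1800 5400 16200 48600 129340 129340 129340 129340 129340 129340

Derivation:
Computing each delay:
  i=0: min(200*3^0, 129340) = 200
  i=1: min(200*3^1, 129340) = 600
  i=2: min(200*3^2, 129340) = 1800
  i=3: min(200*3^3, 129340) = 5400
  i=4: min(200*3^4, 129340) = 16200
  i=5: min(200*3^5, 129340) = 48600
  i=6: min(200*3^6, 129340) = 129340
  i=7: min(200*3^7, 129340) = 129340
  i=8: min(200*3^8, 129340) = 129340
  i=9: min(200*3^9, 129340) = 129340
  i=10: min(200*3^10, 129340) = 129340
  i=11: min(200*3^11, 129340) = 129340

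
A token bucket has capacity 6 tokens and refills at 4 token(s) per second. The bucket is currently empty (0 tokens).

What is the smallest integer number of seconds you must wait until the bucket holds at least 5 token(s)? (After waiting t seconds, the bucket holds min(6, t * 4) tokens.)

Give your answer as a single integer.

Need t * 4 >= 5, so t >= 5/4.
Smallest integer t = ceil(5/4) = 2.

Answer: 2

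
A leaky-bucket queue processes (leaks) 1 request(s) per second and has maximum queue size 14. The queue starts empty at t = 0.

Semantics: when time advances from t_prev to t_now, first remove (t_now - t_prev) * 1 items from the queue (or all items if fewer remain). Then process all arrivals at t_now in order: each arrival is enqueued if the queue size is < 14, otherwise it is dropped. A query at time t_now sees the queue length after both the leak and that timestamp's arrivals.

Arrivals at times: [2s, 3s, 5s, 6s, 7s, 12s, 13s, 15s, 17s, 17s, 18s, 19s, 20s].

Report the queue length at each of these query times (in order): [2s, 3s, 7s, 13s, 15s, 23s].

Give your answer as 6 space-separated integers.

Queue lengths at query times:
  query t=2s: backlog = 1
  query t=3s: backlog = 1
  query t=7s: backlog = 1
  query t=13s: backlog = 1
  query t=15s: backlog = 1
  query t=23s: backlog = 0

Answer: 1 1 1 1 1 0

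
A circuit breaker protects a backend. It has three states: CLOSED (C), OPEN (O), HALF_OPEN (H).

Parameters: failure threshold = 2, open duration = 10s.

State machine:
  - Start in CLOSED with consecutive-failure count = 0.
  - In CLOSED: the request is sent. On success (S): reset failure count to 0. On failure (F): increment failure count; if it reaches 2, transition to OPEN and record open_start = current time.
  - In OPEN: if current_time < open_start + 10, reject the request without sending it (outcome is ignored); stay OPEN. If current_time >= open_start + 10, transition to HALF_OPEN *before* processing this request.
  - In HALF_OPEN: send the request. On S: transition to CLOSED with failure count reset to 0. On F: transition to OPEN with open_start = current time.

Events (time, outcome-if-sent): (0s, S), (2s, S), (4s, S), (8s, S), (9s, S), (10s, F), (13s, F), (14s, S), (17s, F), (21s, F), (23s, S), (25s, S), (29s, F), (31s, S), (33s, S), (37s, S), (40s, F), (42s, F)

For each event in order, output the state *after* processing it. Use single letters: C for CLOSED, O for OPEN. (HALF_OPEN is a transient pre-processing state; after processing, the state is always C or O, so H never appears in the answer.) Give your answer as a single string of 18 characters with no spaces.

State after each event:
  event#1 t=0s outcome=S: state=CLOSED
  event#2 t=2s outcome=S: state=CLOSED
  event#3 t=4s outcome=S: state=CLOSED
  event#4 t=8s outcome=S: state=CLOSED
  event#5 t=9s outcome=S: state=CLOSED
  event#6 t=10s outcome=F: state=CLOSED
  event#7 t=13s outcome=F: state=OPEN
  event#8 t=14s outcome=S: state=OPEN
  event#9 t=17s outcome=F: state=OPEN
  event#10 t=21s outcome=F: state=OPEN
  event#11 t=23s outcome=S: state=CLOSED
  event#12 t=25s outcome=S: state=CLOSED
  event#13 t=29s outcome=F: state=CLOSED
  event#14 t=31s outcome=S: state=CLOSED
  event#15 t=33s outcome=S: state=CLOSED
  event#16 t=37s outcome=S: state=CLOSED
  event#17 t=40s outcome=F: state=CLOSED
  event#18 t=42s outcome=F: state=OPEN

Answer: CCCCCCOOOOCCCCCCCO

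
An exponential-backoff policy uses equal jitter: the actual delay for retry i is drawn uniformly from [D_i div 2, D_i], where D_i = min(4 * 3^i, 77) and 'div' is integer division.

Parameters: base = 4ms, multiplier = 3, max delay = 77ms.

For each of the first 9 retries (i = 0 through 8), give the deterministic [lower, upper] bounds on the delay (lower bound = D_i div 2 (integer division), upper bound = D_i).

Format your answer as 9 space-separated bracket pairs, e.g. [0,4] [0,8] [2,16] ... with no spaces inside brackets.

Computing bounds per retry:
  i=0: D_i=min(4*3^0,77)=4, bounds=[2,4]
  i=1: D_i=min(4*3^1,77)=12, bounds=[6,12]
  i=2: D_i=min(4*3^2,77)=36, bounds=[18,36]
  i=3: D_i=min(4*3^3,77)=77, bounds=[38,77]
  i=4: D_i=min(4*3^4,77)=77, bounds=[38,77]
  i=5: D_i=min(4*3^5,77)=77, bounds=[38,77]
  i=6: D_i=min(4*3^6,77)=77, bounds=[38,77]
  i=7: D_i=min(4*3^7,77)=77, bounds=[38,77]
  i=8: D_i=min(4*3^8,77)=77, bounds=[38,77]

Answer: [2,4] [6,12] [18,36] [38,77] [38,77] [38,77] [38,77] [38,77] [38,77]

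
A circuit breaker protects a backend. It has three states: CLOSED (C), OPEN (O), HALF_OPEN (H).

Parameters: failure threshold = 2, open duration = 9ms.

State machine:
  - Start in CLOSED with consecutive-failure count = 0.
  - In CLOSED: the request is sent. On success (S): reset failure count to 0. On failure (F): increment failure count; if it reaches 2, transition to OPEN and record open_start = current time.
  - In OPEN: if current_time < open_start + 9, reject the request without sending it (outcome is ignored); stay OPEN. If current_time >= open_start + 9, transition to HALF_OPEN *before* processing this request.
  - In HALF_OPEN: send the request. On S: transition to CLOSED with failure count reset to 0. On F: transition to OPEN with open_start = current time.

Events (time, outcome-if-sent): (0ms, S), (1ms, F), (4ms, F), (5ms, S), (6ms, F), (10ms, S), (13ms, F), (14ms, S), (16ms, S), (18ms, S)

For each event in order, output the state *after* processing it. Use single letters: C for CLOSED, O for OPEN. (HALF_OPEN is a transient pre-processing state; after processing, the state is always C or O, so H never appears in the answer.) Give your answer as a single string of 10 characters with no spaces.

State after each event:
  event#1 t=0ms outcome=S: state=CLOSED
  event#2 t=1ms outcome=F: state=CLOSED
  event#3 t=4ms outcome=F: state=OPEN
  event#4 t=5ms outcome=S: state=OPEN
  event#5 t=6ms outcome=F: state=OPEN
  event#6 t=10ms outcome=S: state=OPEN
  event#7 t=13ms outcome=F: state=OPEN
  event#8 t=14ms outcome=S: state=OPEN
  event#9 t=16ms outcome=S: state=OPEN
  event#10 t=18ms outcome=S: state=OPEN

Answer: CCOOOOOOOO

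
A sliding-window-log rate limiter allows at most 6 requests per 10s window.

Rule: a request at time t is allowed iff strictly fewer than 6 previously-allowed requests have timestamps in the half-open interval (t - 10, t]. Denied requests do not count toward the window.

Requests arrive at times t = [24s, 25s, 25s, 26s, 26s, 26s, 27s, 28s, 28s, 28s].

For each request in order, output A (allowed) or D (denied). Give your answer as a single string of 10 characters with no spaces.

Tracking allowed requests in the window:
  req#1 t=24s: ALLOW
  req#2 t=25s: ALLOW
  req#3 t=25s: ALLOW
  req#4 t=26s: ALLOW
  req#5 t=26s: ALLOW
  req#6 t=26s: ALLOW
  req#7 t=27s: DENY
  req#8 t=28s: DENY
  req#9 t=28s: DENY
  req#10 t=28s: DENY

Answer: AAAAAADDDD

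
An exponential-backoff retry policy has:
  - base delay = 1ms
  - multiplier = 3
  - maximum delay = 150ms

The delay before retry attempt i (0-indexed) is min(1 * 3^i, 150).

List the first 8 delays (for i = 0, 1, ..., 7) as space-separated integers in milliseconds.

Answer: 1 3 9 27 81 150 150 150

Derivation:
Computing each delay:
  i=0: min(1*3^0, 150) = 1
  i=1: min(1*3^1, 150) = 3
  i=2: min(1*3^2, 150) = 9
  i=3: min(1*3^3, 150) = 27
  i=4: min(1*3^4, 150) = 81
  i=5: min(1*3^5, 150) = 150
  i=6: min(1*3^6, 150) = 150
  i=7: min(1*3^7, 150) = 150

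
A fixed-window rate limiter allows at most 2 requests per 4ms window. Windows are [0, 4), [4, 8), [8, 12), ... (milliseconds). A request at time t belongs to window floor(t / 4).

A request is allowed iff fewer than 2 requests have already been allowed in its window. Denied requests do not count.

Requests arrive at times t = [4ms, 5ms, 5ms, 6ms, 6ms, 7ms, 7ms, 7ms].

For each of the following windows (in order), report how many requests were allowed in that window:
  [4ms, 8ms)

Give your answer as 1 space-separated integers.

Processing requests:
  req#1 t=4ms (window 1): ALLOW
  req#2 t=5ms (window 1): ALLOW
  req#3 t=5ms (window 1): DENY
  req#4 t=6ms (window 1): DENY
  req#5 t=6ms (window 1): DENY
  req#6 t=7ms (window 1): DENY
  req#7 t=7ms (window 1): DENY
  req#8 t=7ms (window 1): DENY

Allowed counts by window: 2

Answer: 2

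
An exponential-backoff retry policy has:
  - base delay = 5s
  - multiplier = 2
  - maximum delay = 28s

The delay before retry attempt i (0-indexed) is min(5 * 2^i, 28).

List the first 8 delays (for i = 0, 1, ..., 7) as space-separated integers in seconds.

Computing each delay:
  i=0: min(5*2^0, 28) = 5
  i=1: min(5*2^1, 28) = 10
  i=2: min(5*2^2, 28) = 20
  i=3: min(5*2^3, 28) = 28
  i=4: min(5*2^4, 28) = 28
  i=5: min(5*2^5, 28) = 28
  i=6: min(5*2^6, 28) = 28
  i=7: min(5*2^7, 28) = 28

Answer: 5 10 20 28 28 28 28 28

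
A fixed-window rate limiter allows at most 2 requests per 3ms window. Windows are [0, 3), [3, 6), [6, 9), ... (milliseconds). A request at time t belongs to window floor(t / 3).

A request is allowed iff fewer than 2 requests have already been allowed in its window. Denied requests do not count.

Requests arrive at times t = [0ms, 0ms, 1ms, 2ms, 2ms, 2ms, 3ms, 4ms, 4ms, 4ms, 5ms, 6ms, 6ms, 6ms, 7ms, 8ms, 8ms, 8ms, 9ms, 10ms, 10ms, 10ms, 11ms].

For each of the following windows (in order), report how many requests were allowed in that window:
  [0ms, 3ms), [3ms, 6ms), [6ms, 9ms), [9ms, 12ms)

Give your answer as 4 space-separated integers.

Answer: 2 2 2 2

Derivation:
Processing requests:
  req#1 t=0ms (window 0): ALLOW
  req#2 t=0ms (window 0): ALLOW
  req#3 t=1ms (window 0): DENY
  req#4 t=2ms (window 0): DENY
  req#5 t=2ms (window 0): DENY
  req#6 t=2ms (window 0): DENY
  req#7 t=3ms (window 1): ALLOW
  req#8 t=4ms (window 1): ALLOW
  req#9 t=4ms (window 1): DENY
  req#10 t=4ms (window 1): DENY
  req#11 t=5ms (window 1): DENY
  req#12 t=6ms (window 2): ALLOW
  req#13 t=6ms (window 2): ALLOW
  req#14 t=6ms (window 2): DENY
  req#15 t=7ms (window 2): DENY
  req#16 t=8ms (window 2): DENY
  req#17 t=8ms (window 2): DENY
  req#18 t=8ms (window 2): DENY
  req#19 t=9ms (window 3): ALLOW
  req#20 t=10ms (window 3): ALLOW
  req#21 t=10ms (window 3): DENY
  req#22 t=10ms (window 3): DENY
  req#23 t=11ms (window 3): DENY

Allowed counts by window: 2 2 2 2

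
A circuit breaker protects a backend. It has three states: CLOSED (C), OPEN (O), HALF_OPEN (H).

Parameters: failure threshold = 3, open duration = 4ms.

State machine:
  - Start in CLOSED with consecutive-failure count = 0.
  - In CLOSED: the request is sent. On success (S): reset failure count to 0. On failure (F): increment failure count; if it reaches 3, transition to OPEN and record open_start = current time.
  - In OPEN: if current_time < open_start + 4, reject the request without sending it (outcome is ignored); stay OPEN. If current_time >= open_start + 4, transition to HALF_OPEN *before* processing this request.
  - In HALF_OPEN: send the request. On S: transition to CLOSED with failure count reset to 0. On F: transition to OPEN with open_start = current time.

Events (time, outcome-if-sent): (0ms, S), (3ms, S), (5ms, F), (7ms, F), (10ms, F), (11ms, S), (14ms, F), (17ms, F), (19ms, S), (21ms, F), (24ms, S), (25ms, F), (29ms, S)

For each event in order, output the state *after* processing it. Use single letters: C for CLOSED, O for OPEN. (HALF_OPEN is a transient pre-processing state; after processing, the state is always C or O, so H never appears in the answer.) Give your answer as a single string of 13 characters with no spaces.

State after each event:
  event#1 t=0ms outcome=S: state=CLOSED
  event#2 t=3ms outcome=S: state=CLOSED
  event#3 t=5ms outcome=F: state=CLOSED
  event#4 t=7ms outcome=F: state=CLOSED
  event#5 t=10ms outcome=F: state=OPEN
  event#6 t=11ms outcome=S: state=OPEN
  event#7 t=14ms outcome=F: state=OPEN
  event#8 t=17ms outcome=F: state=OPEN
  event#9 t=19ms outcome=S: state=CLOSED
  event#10 t=21ms outcome=F: state=CLOSED
  event#11 t=24ms outcome=S: state=CLOSED
  event#12 t=25ms outcome=F: state=CLOSED
  event#13 t=29ms outcome=S: state=CLOSED

Answer: CCCCOOOOCCCCC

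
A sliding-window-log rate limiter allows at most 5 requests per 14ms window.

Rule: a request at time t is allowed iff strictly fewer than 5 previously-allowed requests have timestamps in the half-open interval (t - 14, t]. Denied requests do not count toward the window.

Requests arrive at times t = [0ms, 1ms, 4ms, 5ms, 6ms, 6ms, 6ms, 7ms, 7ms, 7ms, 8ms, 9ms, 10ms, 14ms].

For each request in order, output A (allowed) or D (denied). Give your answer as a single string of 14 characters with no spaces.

Tracking allowed requests in the window:
  req#1 t=0ms: ALLOW
  req#2 t=1ms: ALLOW
  req#3 t=4ms: ALLOW
  req#4 t=5ms: ALLOW
  req#5 t=6ms: ALLOW
  req#6 t=6ms: DENY
  req#7 t=6ms: DENY
  req#8 t=7ms: DENY
  req#9 t=7ms: DENY
  req#10 t=7ms: DENY
  req#11 t=8ms: DENY
  req#12 t=9ms: DENY
  req#13 t=10ms: DENY
  req#14 t=14ms: ALLOW

Answer: AAAAADDDDDDDDA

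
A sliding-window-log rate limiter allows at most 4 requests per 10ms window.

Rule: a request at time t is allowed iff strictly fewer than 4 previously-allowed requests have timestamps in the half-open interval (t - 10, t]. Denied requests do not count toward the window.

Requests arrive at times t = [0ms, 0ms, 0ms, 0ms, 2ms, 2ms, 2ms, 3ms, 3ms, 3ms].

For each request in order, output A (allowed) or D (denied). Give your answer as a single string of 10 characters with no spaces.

Answer: AAAADDDDDD

Derivation:
Tracking allowed requests in the window:
  req#1 t=0ms: ALLOW
  req#2 t=0ms: ALLOW
  req#3 t=0ms: ALLOW
  req#4 t=0ms: ALLOW
  req#5 t=2ms: DENY
  req#6 t=2ms: DENY
  req#7 t=2ms: DENY
  req#8 t=3ms: DENY
  req#9 t=3ms: DENY
  req#10 t=3ms: DENY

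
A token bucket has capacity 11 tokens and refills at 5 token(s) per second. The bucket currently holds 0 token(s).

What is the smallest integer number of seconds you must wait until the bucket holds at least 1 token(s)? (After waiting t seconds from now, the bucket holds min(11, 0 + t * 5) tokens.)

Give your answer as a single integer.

Answer: 1

Derivation:
Need 0 + t * 5 >= 1, so t >= 1/5.
Smallest integer t = ceil(1/5) = 1.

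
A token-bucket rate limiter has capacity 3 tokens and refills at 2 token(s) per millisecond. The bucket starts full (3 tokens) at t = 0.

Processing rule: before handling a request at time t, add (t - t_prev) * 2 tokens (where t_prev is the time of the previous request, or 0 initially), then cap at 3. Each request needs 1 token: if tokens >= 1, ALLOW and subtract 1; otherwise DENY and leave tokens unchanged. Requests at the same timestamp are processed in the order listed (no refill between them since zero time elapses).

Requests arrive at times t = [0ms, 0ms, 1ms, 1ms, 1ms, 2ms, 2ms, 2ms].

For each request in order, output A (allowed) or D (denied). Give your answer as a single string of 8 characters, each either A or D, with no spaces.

Answer: AAAAAAAD

Derivation:
Simulating step by step:
  req#1 t=0ms: ALLOW
  req#2 t=0ms: ALLOW
  req#3 t=1ms: ALLOW
  req#4 t=1ms: ALLOW
  req#5 t=1ms: ALLOW
  req#6 t=2ms: ALLOW
  req#7 t=2ms: ALLOW
  req#8 t=2ms: DENY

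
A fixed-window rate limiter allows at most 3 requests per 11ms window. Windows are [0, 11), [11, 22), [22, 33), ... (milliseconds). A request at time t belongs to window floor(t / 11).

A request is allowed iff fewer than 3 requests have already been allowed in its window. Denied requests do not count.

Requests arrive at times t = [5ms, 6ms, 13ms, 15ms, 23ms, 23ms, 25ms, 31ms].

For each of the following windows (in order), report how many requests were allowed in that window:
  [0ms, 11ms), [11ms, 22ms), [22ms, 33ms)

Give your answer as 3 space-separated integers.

Processing requests:
  req#1 t=5ms (window 0): ALLOW
  req#2 t=6ms (window 0): ALLOW
  req#3 t=13ms (window 1): ALLOW
  req#4 t=15ms (window 1): ALLOW
  req#5 t=23ms (window 2): ALLOW
  req#6 t=23ms (window 2): ALLOW
  req#7 t=25ms (window 2): ALLOW
  req#8 t=31ms (window 2): DENY

Allowed counts by window: 2 2 3

Answer: 2 2 3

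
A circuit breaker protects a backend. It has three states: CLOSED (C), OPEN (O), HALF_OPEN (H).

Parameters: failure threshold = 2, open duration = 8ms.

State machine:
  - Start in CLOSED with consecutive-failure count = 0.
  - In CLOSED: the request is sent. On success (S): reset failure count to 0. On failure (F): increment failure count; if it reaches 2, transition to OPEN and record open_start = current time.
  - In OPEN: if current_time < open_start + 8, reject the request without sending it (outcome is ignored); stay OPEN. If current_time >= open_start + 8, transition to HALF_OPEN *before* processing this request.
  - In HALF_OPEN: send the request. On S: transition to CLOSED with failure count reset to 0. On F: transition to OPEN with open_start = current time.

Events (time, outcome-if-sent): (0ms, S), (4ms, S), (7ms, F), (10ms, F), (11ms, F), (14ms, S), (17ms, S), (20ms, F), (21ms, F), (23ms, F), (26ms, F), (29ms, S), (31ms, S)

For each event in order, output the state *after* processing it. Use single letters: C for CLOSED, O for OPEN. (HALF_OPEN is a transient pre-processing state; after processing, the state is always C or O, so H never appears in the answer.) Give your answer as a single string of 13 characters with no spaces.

State after each event:
  event#1 t=0ms outcome=S: state=CLOSED
  event#2 t=4ms outcome=S: state=CLOSED
  event#3 t=7ms outcome=F: state=CLOSED
  event#4 t=10ms outcome=F: state=OPEN
  event#5 t=11ms outcome=F: state=OPEN
  event#6 t=14ms outcome=S: state=OPEN
  event#7 t=17ms outcome=S: state=OPEN
  event#8 t=20ms outcome=F: state=OPEN
  event#9 t=21ms outcome=F: state=OPEN
  event#10 t=23ms outcome=F: state=OPEN
  event#11 t=26ms outcome=F: state=OPEN
  event#12 t=29ms outcome=S: state=CLOSED
  event#13 t=31ms outcome=S: state=CLOSED

Answer: CCCOOOOOOOOCC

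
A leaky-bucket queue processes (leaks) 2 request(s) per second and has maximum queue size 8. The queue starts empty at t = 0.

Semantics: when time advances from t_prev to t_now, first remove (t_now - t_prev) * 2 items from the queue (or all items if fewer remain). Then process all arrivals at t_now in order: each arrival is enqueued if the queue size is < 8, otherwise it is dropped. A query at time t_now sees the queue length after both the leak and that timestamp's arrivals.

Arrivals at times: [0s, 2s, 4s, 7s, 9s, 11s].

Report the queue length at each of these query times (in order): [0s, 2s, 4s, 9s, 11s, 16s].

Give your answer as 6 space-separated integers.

Answer: 1 1 1 1 1 0

Derivation:
Queue lengths at query times:
  query t=0s: backlog = 1
  query t=2s: backlog = 1
  query t=4s: backlog = 1
  query t=9s: backlog = 1
  query t=11s: backlog = 1
  query t=16s: backlog = 0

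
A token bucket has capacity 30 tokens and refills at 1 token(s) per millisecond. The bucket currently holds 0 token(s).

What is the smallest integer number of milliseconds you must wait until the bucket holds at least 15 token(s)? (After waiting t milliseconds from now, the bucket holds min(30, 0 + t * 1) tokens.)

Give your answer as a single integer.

Need 0 + t * 1 >= 15, so t >= 15/1.
Smallest integer t = ceil(15/1) = 15.

Answer: 15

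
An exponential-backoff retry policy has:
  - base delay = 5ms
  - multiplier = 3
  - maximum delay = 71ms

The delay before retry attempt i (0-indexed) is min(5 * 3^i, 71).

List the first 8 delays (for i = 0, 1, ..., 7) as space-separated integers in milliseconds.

Computing each delay:
  i=0: min(5*3^0, 71) = 5
  i=1: min(5*3^1, 71) = 15
  i=2: min(5*3^2, 71) = 45
  i=3: min(5*3^3, 71) = 71
  i=4: min(5*3^4, 71) = 71
  i=5: min(5*3^5, 71) = 71
  i=6: min(5*3^6, 71) = 71
  i=7: min(5*3^7, 71) = 71

Answer: 5 15 45 71 71 71 71 71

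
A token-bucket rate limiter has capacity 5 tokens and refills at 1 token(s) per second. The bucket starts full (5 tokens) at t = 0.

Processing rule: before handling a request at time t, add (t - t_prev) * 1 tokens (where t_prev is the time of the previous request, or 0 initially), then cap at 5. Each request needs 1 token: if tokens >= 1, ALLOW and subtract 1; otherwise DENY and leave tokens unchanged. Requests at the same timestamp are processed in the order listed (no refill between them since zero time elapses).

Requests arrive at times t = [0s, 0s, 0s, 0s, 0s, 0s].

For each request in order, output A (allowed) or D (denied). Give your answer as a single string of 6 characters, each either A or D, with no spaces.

Simulating step by step:
  req#1 t=0s: ALLOW
  req#2 t=0s: ALLOW
  req#3 t=0s: ALLOW
  req#4 t=0s: ALLOW
  req#5 t=0s: ALLOW
  req#6 t=0s: DENY

Answer: AAAAAD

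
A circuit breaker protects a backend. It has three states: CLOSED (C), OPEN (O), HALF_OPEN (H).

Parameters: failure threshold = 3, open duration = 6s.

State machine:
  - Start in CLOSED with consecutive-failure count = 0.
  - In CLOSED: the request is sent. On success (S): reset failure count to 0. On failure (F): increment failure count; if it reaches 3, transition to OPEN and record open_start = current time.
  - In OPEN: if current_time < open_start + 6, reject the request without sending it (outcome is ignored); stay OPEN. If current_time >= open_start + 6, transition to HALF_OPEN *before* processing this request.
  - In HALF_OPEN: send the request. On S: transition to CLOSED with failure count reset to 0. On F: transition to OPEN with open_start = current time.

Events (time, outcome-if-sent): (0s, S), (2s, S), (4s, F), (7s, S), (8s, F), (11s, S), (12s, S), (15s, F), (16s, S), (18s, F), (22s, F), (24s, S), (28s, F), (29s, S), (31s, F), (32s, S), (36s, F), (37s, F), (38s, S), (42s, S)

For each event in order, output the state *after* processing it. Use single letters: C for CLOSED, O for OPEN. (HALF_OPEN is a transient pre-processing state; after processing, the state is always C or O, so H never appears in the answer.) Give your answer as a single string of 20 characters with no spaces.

Answer: CCCCCCCCCCCCCCCCCCCC

Derivation:
State after each event:
  event#1 t=0s outcome=S: state=CLOSED
  event#2 t=2s outcome=S: state=CLOSED
  event#3 t=4s outcome=F: state=CLOSED
  event#4 t=7s outcome=S: state=CLOSED
  event#5 t=8s outcome=F: state=CLOSED
  event#6 t=11s outcome=S: state=CLOSED
  event#7 t=12s outcome=S: state=CLOSED
  event#8 t=15s outcome=F: state=CLOSED
  event#9 t=16s outcome=S: state=CLOSED
  event#10 t=18s outcome=F: state=CLOSED
  event#11 t=22s outcome=F: state=CLOSED
  event#12 t=24s outcome=S: state=CLOSED
  event#13 t=28s outcome=F: state=CLOSED
  event#14 t=29s outcome=S: state=CLOSED
  event#15 t=31s outcome=F: state=CLOSED
  event#16 t=32s outcome=S: state=CLOSED
  event#17 t=36s outcome=F: state=CLOSED
  event#18 t=37s outcome=F: state=CLOSED
  event#19 t=38s outcome=S: state=CLOSED
  event#20 t=42s outcome=S: state=CLOSED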